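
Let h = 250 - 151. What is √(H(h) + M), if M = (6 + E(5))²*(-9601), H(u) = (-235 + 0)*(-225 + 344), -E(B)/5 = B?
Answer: 3*I*√388214 ≈ 1869.2*I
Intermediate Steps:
h = 99
E(B) = -5*B
H(u) = -27965 (H(u) = -235*119 = -27965)
M = -3465961 (M = (6 - 5*5)²*(-9601) = (6 - 25)²*(-9601) = (-19)²*(-9601) = 361*(-9601) = -3465961)
√(H(h) + M) = √(-27965 - 3465961) = √(-3493926) = 3*I*√388214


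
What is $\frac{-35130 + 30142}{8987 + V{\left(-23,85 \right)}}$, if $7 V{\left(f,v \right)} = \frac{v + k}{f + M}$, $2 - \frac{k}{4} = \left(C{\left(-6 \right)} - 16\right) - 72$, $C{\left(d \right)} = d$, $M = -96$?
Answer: $- \frac{296786}{534693} \approx -0.55506$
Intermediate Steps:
$k = 384$ ($k = 8 - 4 \left(\left(-6 - 16\right) - 72\right) = 8 - 4 \left(-22 - 72\right) = 8 - -376 = 8 + 376 = 384$)
$V{\left(f,v \right)} = \frac{384 + v}{7 \left(-96 + f\right)}$ ($V{\left(f,v \right)} = \frac{\left(v + 384\right) \frac{1}{f - 96}}{7} = \frac{\left(384 + v\right) \frac{1}{-96 + f}}{7} = \frac{\frac{1}{-96 + f} \left(384 + v\right)}{7} = \frac{384 + v}{7 \left(-96 + f\right)}$)
$\frac{-35130 + 30142}{8987 + V{\left(-23,85 \right)}} = \frac{-35130 + 30142}{8987 + \frac{384 + 85}{7 \left(-96 - 23\right)}} = - \frac{4988}{8987 + \frac{1}{7} \frac{1}{-119} \cdot 469} = - \frac{4988}{8987 + \frac{1}{7} \left(- \frac{1}{119}\right) 469} = - \frac{4988}{8987 - \frac{67}{119}} = - \frac{4988}{\frac{1069386}{119}} = \left(-4988\right) \frac{119}{1069386} = - \frac{296786}{534693}$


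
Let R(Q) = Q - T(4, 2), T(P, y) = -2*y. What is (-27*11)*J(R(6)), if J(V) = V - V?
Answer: 0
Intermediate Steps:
R(Q) = 4 + Q (R(Q) = Q - (-2)*2 = Q - 1*(-4) = Q + 4 = 4 + Q)
J(V) = 0
(-27*11)*J(R(6)) = -27*11*0 = -297*0 = 0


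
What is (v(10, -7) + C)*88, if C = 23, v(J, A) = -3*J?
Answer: -616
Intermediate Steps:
(v(10, -7) + C)*88 = (-3*10 + 23)*88 = (-30 + 23)*88 = -7*88 = -616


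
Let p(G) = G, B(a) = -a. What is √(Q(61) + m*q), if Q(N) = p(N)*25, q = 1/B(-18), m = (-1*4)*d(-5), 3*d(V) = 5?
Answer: √123495/9 ≈ 39.047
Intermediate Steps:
d(V) = 5/3 (d(V) = (⅓)*5 = 5/3)
m = -20/3 (m = -1*4*(5/3) = -4*5/3 = -20/3 ≈ -6.6667)
q = 1/18 (q = 1/(-1*(-18)) = 1/18 ≈ 0.055556)
Q(N) = 25*N (Q(N) = N*25 = 25*N)
√(Q(61) + m*q) = √(25*61 - 20/3*1/18) = √(1525 - 10/27) = √(41165/27) = √123495/9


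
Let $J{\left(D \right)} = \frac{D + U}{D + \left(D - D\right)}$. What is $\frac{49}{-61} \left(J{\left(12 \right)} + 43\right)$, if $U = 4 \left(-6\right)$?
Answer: $- \frac{2058}{61} \approx -33.738$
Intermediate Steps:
$U = -24$
$J{\left(D \right)} = \frac{-24 + D}{D}$ ($J{\left(D \right)} = \frac{D - 24}{D + \left(D - D\right)} = \frac{-24 + D}{D + 0} = \frac{-24 + D}{D}$)
$\frac{49}{-61} \left(J{\left(12 \right)} + 43\right) = \frac{49}{-61} \left(\frac{-24 + 12}{12} + 43\right) = 49 \left(- \frac{1}{61}\right) \left(\frac{1}{12} \left(-12\right) + 43\right) = - \frac{49 \left(-1 + 43\right)}{61} = \left(- \frac{49}{61}\right) 42 = - \frac{2058}{61}$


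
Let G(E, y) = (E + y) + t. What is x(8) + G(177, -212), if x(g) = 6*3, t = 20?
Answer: 3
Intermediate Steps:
G(E, y) = 20 + E + y (G(E, y) = (E + y) + 20 = 20 + E + y)
x(g) = 18
x(8) + G(177, -212) = 18 + (20 + 177 - 212) = 18 - 15 = 3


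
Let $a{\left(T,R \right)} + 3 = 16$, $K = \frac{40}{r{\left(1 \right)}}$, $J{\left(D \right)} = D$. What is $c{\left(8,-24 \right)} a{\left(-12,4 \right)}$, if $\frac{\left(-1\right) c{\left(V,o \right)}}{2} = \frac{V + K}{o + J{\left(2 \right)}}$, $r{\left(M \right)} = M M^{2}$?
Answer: $\frac{624}{11} \approx 56.727$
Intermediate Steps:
$r{\left(M \right)} = M^{3}$
$K = 40$ ($K = \frac{40}{1^{3}} = \frac{40}{1} = 40 \cdot 1 = 40$)
$c{\left(V,o \right)} = - \frac{2 \left(40 + V\right)}{2 + o}$ ($c{\left(V,o \right)} = - 2 \frac{V + 40}{o + 2} = - 2 \frac{40 + V}{2 + o} = - \frac{2 \left(40 + V\right)}{2 + o}$)
$a{\left(T,R \right)} = 13$ ($a{\left(T,R \right)} = -3 + 16 = 13$)
$c{\left(8,-24 \right)} a{\left(-12,4 \right)} = \frac{2 \left(-40 - 8\right)}{2 - 24} \cdot 13 = \frac{2 \left(-40 - 8\right)}{-22} \cdot 13 = 2 \left(- \frac{1}{22}\right) \left(-48\right) 13 = \frac{48}{11} \cdot 13 = \frac{624}{11}$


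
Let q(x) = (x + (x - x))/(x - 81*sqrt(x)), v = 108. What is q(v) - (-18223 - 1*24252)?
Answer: 10151521/239 - 18*sqrt(3)/239 ≈ 42475.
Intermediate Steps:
q(x) = x/(x - 81*sqrt(x)) (q(x) = (x + 0)/(x - 81*sqrt(x)) = x/(x - 81*sqrt(x)))
q(v) - (-18223 - 1*24252) = 108/(108 - 486*sqrt(3)) - (-18223 - 1*24252) = 108/(108 - 486*sqrt(3)) - (-18223 - 24252) = 108/(108 - 486*sqrt(3)) - 1*(-42475) = 108/(108 - 486*sqrt(3)) + 42475 = 42475 + 108/(108 - 486*sqrt(3))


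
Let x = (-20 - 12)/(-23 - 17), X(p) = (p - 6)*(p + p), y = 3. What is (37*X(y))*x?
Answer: -2664/5 ≈ -532.80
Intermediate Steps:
X(p) = 2*p*(-6 + p) (X(p) = (-6 + p)*(2*p) = 2*p*(-6 + p))
x = 4/5 (x = -32/(-40) = -32*(-1/40) = 4/5 ≈ 0.80000)
(37*X(y))*x = (37*(2*3*(-6 + 3)))*(4/5) = (37*(2*3*(-3)))*(4/5) = (37*(-18))*(4/5) = -666*4/5 = -2664/5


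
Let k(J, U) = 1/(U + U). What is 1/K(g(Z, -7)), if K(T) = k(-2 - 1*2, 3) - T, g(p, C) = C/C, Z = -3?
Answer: -6/5 ≈ -1.2000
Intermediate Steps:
k(J, U) = 1/(2*U)
g(p, C) = 1
K(T) = 1/6 - T (K(T) = (1/2)/3 - T = (1/2)*(1/3) - T = 1/6 - T)
1/K(g(Z, -7)) = 1/(1/6 - 1*1) = 1/(1/6 - 1) = 1/(-5/6) = -6/5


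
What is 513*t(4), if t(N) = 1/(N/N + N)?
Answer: 513/5 ≈ 102.60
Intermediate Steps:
t(N) = 1/(1 + N)
513*t(4) = 513/(1 + 4) = 513/5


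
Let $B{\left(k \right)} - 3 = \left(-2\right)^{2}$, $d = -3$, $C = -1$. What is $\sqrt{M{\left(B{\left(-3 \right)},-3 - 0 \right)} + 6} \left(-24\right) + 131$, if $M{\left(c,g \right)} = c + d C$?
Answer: $35$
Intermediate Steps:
$B{\left(k \right)} = 7$ ($B{\left(k \right)} = 3 + \left(-2\right)^{2} = 3 + 4 = 7$)
$M{\left(c,g \right)} = 3 + c$ ($M{\left(c,g \right)} = c - -3 = c + 3 = 3 + c$)
$\sqrt{M{\left(B{\left(-3 \right)},-3 - 0 \right)} + 6} \left(-24\right) + 131 = \sqrt{\left(3 + 7\right) + 6} \left(-24\right) + 131 = \sqrt{10 + 6} \left(-24\right) + 131 = \sqrt{16} \left(-24\right) + 131 = 4 \left(-24\right) + 131 = -96 + 131 = 35$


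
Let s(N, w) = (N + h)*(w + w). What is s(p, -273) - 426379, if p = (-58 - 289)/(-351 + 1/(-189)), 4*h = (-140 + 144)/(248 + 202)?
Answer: -212414037529/497550 ≈ -4.2692e+5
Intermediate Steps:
h = 1/450 (h = ((-140 + 144)/(248 + 202))/4 = (4/450)/4 = (4*(1/450))/4 = (1/4)*(2/225) = 1/450 ≈ 0.0022222)
p = 65583/66340 (p = -347/(-351 - 1/189) = -347/(-66340/189) = -347*(-189/66340) = 65583/66340 ≈ 0.98859)
s(N, w) = 2*w*(1/450 + N) (s(N, w) = (N + 1/450)*(w + w) = (1/450 + N)*(2*w) = 2*w*(1/450 + N))
s(p, -273) - 426379 = (1/225)*(-273)*(1 + 450*(65583/66340)) - 426379 = (1/225)*(-273)*(1 + 2951235/6634) - 426379 = (1/225)*(-273)*(2957869/6634) - 426379 = -269166079/497550 - 426379 = -212414037529/497550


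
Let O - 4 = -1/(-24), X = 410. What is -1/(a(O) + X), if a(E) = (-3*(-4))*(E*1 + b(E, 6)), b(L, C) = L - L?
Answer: -2/917 ≈ -0.0021810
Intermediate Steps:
b(L, C) = 0
O = 97/24 (O = 4 - 1/(-24) = 4 - 1*(-1/24) = 4 + 1/24 = 97/24 ≈ 4.0417)
a(E) = 12*E (a(E) = (-3*(-4))*(E*1 + 0) = 12*(E + 0) = 12*E)
-1/(a(O) + X) = -1/(12*(97/24) + 410) = -1/(97/2 + 410) = -1/917/2 = -1*2/917 = -2/917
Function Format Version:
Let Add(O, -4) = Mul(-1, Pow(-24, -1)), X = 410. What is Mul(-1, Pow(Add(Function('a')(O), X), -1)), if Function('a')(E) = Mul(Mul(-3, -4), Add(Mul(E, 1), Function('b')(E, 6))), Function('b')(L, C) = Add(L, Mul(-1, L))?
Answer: Rational(-2, 917) ≈ -0.0021810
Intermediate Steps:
Function('b')(L, C) = 0
O = Rational(97, 24) (O = Add(4, Mul(-1, Pow(-24, -1))) = Add(4, Mul(-1, Rational(-1, 24))) = Add(4, Rational(1, 24)) = Rational(97, 24) ≈ 4.0417)
Function('a')(E) = Mul(12, E) (Function('a')(E) = Mul(Mul(-3, -4), Add(Mul(E, 1), 0)) = Mul(12, Add(E, 0)) = Mul(12, E))
Mul(-1, Pow(Add(Function('a')(O), X), -1)) = Mul(-1, Pow(Add(Mul(12, Rational(97, 24)), 410), -1)) = Mul(-1, Pow(Add(Rational(97, 2), 410), -1)) = Mul(-1, Pow(Rational(917, 2), -1)) = Mul(-1, Rational(2, 917)) = Rational(-2, 917)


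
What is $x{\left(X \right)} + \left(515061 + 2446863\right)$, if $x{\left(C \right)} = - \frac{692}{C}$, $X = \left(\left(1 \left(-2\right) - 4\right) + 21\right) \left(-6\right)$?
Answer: $\frac{133286926}{45} \approx 2.9619 \cdot 10^{6}$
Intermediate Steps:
$X = -90$ ($X = \left(\left(-2 - 4\right) + 21\right) \left(-6\right) = \left(-6 + 21\right) \left(-6\right) = 15 \left(-6\right) = -90$)
$x{\left(X \right)} + \left(515061 + 2446863\right) = - \frac{692}{-90} + \left(515061 + 2446863\right) = \left(-692\right) \left(- \frac{1}{90}\right) + 2961924 = \frac{346}{45} + 2961924 = \frac{133286926}{45}$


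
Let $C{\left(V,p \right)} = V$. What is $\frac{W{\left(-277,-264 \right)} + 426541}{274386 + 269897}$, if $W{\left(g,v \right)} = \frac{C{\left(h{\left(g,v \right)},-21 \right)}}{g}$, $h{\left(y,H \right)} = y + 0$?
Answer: $\frac{426542}{544283} \approx 0.78368$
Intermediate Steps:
$h{\left(y,H \right)} = y$
$W{\left(g,v \right)} = 1$ ($W{\left(g,v \right)} = \frac{g}{g} = 1$)
$\frac{W{\left(-277,-264 \right)} + 426541}{274386 + 269897} = \frac{1 + 426541}{274386 + 269897} = \frac{426542}{544283}$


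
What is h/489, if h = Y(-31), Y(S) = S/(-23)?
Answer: 31/11247 ≈ 0.0027563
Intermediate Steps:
Y(S) = -S/23 (Y(S) = S*(-1/23) = -S/23)
h = 31/23 (h = -1/23*(-31) = 31/23 ≈ 1.3478)
h/489 = (31/23)/489 = (31/23)*(1/489) = 31/11247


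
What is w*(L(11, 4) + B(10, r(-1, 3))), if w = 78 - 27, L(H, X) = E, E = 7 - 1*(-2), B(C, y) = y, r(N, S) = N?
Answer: 408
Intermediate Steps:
E = 9 (E = 7 + 2 = 9)
L(H, X) = 9
w = 51
w*(L(11, 4) + B(10, r(-1, 3))) = 51*(9 - 1) = 51*8 = 408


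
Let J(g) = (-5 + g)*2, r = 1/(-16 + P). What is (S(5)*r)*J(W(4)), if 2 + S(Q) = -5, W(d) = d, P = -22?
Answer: -7/19 ≈ -0.36842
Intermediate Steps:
r = -1/38 (r = 1/(-16 - 22) = 1/(-38) = -1/38 ≈ -0.026316)
S(Q) = -7 (S(Q) = -2 - 5 = -7)
J(g) = -10 + 2*g
(S(5)*r)*J(W(4)) = (-7*(-1/38))*(-10 + 2*4) = 7*(-10 + 8)/38 = (7/38)*(-2) = -7/19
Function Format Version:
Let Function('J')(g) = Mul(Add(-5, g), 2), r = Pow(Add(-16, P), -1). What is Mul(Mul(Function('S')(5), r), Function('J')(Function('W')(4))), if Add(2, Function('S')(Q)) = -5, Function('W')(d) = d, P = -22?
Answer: Rational(-7, 19) ≈ -0.36842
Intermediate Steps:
r = Rational(-1, 38) (r = Pow(Add(-16, -22), -1) = Pow(-38, -1) = Rational(-1, 38) ≈ -0.026316)
Function('S')(Q) = -7 (Function('S')(Q) = Add(-2, -5) = -7)
Function('J')(g) = Add(-10, Mul(2, g))
Mul(Mul(Function('S')(5), r), Function('J')(Function('W')(4))) = Mul(Mul(-7, Rational(-1, 38)), Add(-10, Mul(2, 4))) = Mul(Rational(7, 38), Add(-10, 8)) = Mul(Rational(7, 38), -2) = Rational(-7, 19)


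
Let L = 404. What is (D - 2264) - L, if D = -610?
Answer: -3278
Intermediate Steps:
(D - 2264) - L = (-610 - 2264) - 1*404 = -2874 - 404 = -3278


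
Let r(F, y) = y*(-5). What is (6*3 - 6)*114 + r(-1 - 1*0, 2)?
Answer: 1358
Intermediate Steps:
r(F, y) = -5*y
(6*3 - 6)*114 + r(-1 - 1*0, 2) = (6*3 - 6)*114 - 5*2 = (18 - 6)*114 - 10 = 12*114 - 10 = 1368 - 10 = 1358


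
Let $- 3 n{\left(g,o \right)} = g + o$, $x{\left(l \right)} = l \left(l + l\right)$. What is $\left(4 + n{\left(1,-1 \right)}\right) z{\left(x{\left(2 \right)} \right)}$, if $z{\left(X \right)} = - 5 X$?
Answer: $-160$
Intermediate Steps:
$x{\left(l \right)} = 2 l^{2}$ ($x{\left(l \right)} = l 2 l = 2 l^{2}$)
$n{\left(g,o \right)} = - \frac{g}{3} - \frac{o}{3}$ ($n{\left(g,o \right)} = - \frac{g + o}{3} = - \frac{g}{3} - \frac{o}{3}$)
$\left(4 + n{\left(1,-1 \right)}\right) z{\left(x{\left(2 \right)} \right)} = \left(4 - 0\right) \left(- 5 \cdot 2 \cdot 2^{2}\right) = \left(4 + \left(- \frac{1}{3} + \frac{1}{3}\right)\right) \left(- 5 \cdot 2 \cdot 4\right) = \left(4 + 0\right) \left(\left(-5\right) 8\right) = 4 \left(-40\right) = -160$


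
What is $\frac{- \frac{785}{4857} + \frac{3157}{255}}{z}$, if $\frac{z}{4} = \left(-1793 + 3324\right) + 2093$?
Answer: $\frac{840743}{997433520} \approx 0.00084291$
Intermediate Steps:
$z = 14496$ ($z = 4 \left(\left(-1793 + 3324\right) + 2093\right) = 4 \left(1531 + 2093\right) = 4 \cdot 3624 = 14496$)
$\frac{- \frac{785}{4857} + \frac{3157}{255}}{z} = \frac{- \frac{785}{4857} + \frac{3157}{255}}{14496} = \left(\left(-785\right) \frac{1}{4857} + 3157 \cdot \frac{1}{255}\right) \frac{1}{14496} = \left(- \frac{785}{4857} + \frac{3157}{255}\right) \frac{1}{14496} = \frac{1681486}{137615} \cdot \frac{1}{14496} = \frac{840743}{997433520}$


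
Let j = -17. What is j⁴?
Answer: 83521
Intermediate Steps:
j⁴ = (-17)⁴ = 83521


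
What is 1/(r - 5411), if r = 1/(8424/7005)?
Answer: -2808/15191753 ≈ -0.00018484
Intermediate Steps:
r = 2335/2808 (r = 1/(8424*(1/7005)) = 1/(2808/2335) = 2335/2808 ≈ 0.83155)
1/(r - 5411) = 1/(2335/2808 - 5411) = 1/(-15191753/2808) = -2808/15191753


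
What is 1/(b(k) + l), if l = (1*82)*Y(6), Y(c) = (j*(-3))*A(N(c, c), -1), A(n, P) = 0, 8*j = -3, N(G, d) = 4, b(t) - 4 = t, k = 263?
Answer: 1/267 ≈ 0.0037453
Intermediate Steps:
b(t) = 4 + t
j = -3/8 (j = (1/8)*(-3) = -3/8 ≈ -0.37500)
Y(c) = 0 (Y(c) = -3/8*(-3)*0 = (9/8)*0 = 0)
l = 0 (l = (1*82)*0 = 82*0 = 0)
1/(b(k) + l) = 1/((4 + 263) + 0) = 1/(267 + 0) = 1/267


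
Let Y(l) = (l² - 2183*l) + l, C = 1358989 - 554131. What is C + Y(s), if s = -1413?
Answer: 5884593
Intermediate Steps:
C = 804858
Y(l) = l² - 2182*l
C + Y(s) = 804858 - 1413*(-2182 - 1413) = 804858 - 1413*(-3595) = 804858 + 5079735 = 5884593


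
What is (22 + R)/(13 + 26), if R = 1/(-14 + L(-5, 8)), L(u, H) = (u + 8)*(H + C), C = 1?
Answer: 287/507 ≈ 0.56608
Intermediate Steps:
L(u, H) = (1 + H)*(8 + u) (L(u, H) = (u + 8)*(H + 1) = (8 + u)*(1 + H) = (1 + H)*(8 + u))
R = 1/13 (R = 1/(-14 + (8 - 5 + 8*8 + 8*(-5))) = 1/(-14 + (8 - 5 + 64 - 40)) = 1/(-14 + 27) = 1/13 ≈ 0.076923)
(22 + R)/(13 + 26) = (22 + 1/13)/(13 + 26) = (287/13)/39 = (1/39)*(287/13) = 287/507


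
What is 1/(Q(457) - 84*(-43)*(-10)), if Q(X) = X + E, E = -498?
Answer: -1/36161 ≈ -2.7654e-5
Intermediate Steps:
Q(X) = -498 + X (Q(X) = X - 498 = -498 + X)
1/(Q(457) - 84*(-43)*(-10)) = 1/((-498 + 457) - 84*(-43)*(-10)) = 1/(-41 + 3612*(-10)) = 1/(-41 - 36120) = 1/(-36161) = -1/36161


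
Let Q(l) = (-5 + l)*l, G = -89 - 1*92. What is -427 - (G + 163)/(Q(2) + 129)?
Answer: -17501/41 ≈ -426.85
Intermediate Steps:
G = -181 (G = -89 - 92 = -181)
Q(l) = l*(-5 + l)
-427 - (G + 163)/(Q(2) + 129) = -427 - (-181 + 163)/(2*(-5 + 2) + 129) = -427 - (-18)/(2*(-3) + 129) = -427 - (-18)/(-6 + 129) = -427 - (-18)/123 = -427 - 1*(-6/41) = -427 + 6/41 = -17501/41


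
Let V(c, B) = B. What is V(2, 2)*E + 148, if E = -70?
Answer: 8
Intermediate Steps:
V(2, 2)*E + 148 = 2*(-70) + 148 = -140 + 148 = 8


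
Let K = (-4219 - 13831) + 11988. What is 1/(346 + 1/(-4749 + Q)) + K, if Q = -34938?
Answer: -83241531775/13731701 ≈ -6062.0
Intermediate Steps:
K = -6062 (K = -18050 + 11988 = -6062)
1/(346 + 1/(-4749 + Q)) + K = 1/(346 + 1/(-4749 - 34938)) - 6062 = 1/(346 + 1/(-39687)) - 6062 = 1/(346 - 1/39687) - 6062 = 1/(13731701/39687) - 6062 = 39687/13731701 - 6062 = -83241531775/13731701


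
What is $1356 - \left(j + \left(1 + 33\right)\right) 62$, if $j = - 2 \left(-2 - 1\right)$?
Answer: $-1124$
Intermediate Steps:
$j = 6$ ($j = \left(-2\right) \left(-3\right) = 6$)
$1356 - \left(j + \left(1 + 33\right)\right) 62 = 1356 - \left(6 + \left(1 + 33\right)\right) 62 = 1356 - \left(6 + 34\right) 62 = 1356 - 40 \cdot 62 = 1356 - 2480 = -1124$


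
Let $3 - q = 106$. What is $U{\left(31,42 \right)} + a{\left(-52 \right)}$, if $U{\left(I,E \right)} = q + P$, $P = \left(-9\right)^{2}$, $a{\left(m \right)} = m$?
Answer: $-74$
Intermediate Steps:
$q = -103$ ($q = 3 - 106 = -103$)
$P = 81$
$U{\left(I,E \right)} = -22$ ($U{\left(I,E \right)} = -103 + 81 = -22$)
$U{\left(31,42 \right)} + a{\left(-52 \right)} = -22 - 52 = -74$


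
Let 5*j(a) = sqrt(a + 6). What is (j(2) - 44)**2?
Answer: 48408/25 - 176*sqrt(2)/5 ≈ 1886.5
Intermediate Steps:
j(a) = sqrt(6 + a)/5 (j(a) = sqrt(a + 6)/5 = sqrt(6 + a)/5)
(j(2) - 44)**2 = (sqrt(6 + 2)/5 - 44)**2 = (sqrt(8)/5 - 44)**2 = ((2*sqrt(2))/5 - 44)**2 = (2*sqrt(2)/5 - 44)**2 = (-44 + 2*sqrt(2)/5)**2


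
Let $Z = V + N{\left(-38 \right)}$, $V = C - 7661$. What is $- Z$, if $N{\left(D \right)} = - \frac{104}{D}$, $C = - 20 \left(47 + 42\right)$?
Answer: $\frac{179327}{19} \approx 9438.3$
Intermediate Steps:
$C = -1780$ ($C = \left(-20\right) 89 = -1780$)
$V = -9441$ ($V = -1780 - 7661 = -9441$)
$Z = - \frac{179327}{19}$ ($Z = -9441 - \frac{104}{-38} = -9441 - - \frac{52}{19} = -9441 + \frac{52}{19} = - \frac{179327}{19} \approx -9438.3$)
$- Z = \left(-1\right) \left(- \frac{179327}{19}\right) = \frac{179327}{19}$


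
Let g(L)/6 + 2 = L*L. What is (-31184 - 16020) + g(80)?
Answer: -8816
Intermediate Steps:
g(L) = -12 + 6*L² (g(L) = -12 + 6*(L*L) = -12 + 6*L²)
(-31184 - 16020) + g(80) = (-31184 - 16020) + (-12 + 6*80²) = -47204 + (-12 + 6*6400) = -47204 + (-12 + 38400) = -47204 + 38388 = -8816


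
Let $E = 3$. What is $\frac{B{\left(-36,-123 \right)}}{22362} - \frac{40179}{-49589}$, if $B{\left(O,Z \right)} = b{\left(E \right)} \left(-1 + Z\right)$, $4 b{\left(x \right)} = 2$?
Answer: $\frac{447704140}{554454609} \approx 0.80747$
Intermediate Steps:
$b{\left(x \right)} = \frac{1}{2}$ ($b{\left(x \right)} = \frac{1}{4} \cdot 2 = \frac{1}{2}$)
$B{\left(O,Z \right)} = - \frac{1}{2} + \frac{Z}{2}$ ($B{\left(O,Z \right)} = \frac{-1 + Z}{2} = - \frac{1}{2} + \frac{Z}{2}$)
$\frac{B{\left(-36,-123 \right)}}{22362} - \frac{40179}{-49589} = \frac{- \frac{1}{2} + \frac{1}{2} \left(-123\right)}{22362} - \frac{40179}{-49589} = \left(- \frac{1}{2} - \frac{123}{2}\right) \frac{1}{22362} - - \frac{40179}{49589} = \left(-62\right) \frac{1}{22362} + \frac{40179}{49589} = - \frac{31}{11181} + \frac{40179}{49589} = \frac{447704140}{554454609}$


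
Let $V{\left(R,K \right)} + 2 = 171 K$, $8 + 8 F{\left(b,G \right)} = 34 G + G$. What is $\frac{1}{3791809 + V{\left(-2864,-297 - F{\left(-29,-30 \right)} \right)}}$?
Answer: $\frac{4}{15054539} \approx 2.657 \cdot 10^{-7}$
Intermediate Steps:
$F{\left(b,G \right)} = -1 + \frac{35 G}{8}$ ($F{\left(b,G \right)} = -1 + \frac{34 G + G}{8} = -1 + \frac{35 G}{8}$)
$V{\left(R,K \right)} = -2 + 171 K$
$\frac{1}{3791809 + V{\left(-2864,-297 - F{\left(-29,-30 \right)} \right)}} = \frac{1}{3791809 + \left(-2 + 171 \left(-297 - \left(-1 + \frac{35}{8} \left(-30\right)\right)\right)\right)} = \frac{1}{3791809 + \left(-2 + 171 \left(-297 - \left(-1 - \frac{525}{4}\right)\right)\right)} = \frac{1}{3791809 + \left(-2 + 171 \left(-297 - - \frac{529}{4}\right)\right)} = \frac{1}{3791809 + \left(-2 + 171 \left(-297 + \frac{529}{4}\right)\right)} = \frac{1}{3791809 + \left(-2 + 171 \left(- \frac{659}{4}\right)\right)} = \frac{1}{3791809 - \frac{112697}{4}} = \frac{1}{\frac{15054539}{4}} = \frac{4}{15054539}$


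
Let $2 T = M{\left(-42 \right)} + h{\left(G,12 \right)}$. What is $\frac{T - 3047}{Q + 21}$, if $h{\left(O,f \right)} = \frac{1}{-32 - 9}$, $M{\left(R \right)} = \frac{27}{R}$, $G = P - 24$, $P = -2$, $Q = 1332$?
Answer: $- \frac{1166113}{517748} \approx -2.2523$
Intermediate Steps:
$G = -26$ ($G = -2 - 24 = -26$)
$h{\left(O,f \right)} = - \frac{1}{41}$ ($h{\left(O,f \right)} = \frac{1}{-41} = - \frac{1}{41}$)
$T = - \frac{383}{1148}$ ($T = \frac{\frac{27}{-42} - \frac{1}{41}}{2} = \frac{27 \left(- \frac{1}{42}\right) - \frac{1}{41}}{2} = \frac{- \frac{9}{14} - \frac{1}{41}}{2} = \frac{1}{2} \left(- \frac{383}{574}\right) = - \frac{383}{1148} \approx -0.33362$)
$\frac{T - 3047}{Q + 21} = \frac{- \frac{383}{1148} - 3047}{1332 + 21} = - \frac{3498339}{1148 \cdot 1353} = \left(- \frac{3498339}{1148}\right) \frac{1}{1353} = - \frac{1166113}{517748}$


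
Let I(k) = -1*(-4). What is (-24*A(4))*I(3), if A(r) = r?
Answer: -384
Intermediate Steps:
I(k) = 4
(-24*A(4))*I(3) = -24*4*4 = -96*4 = -384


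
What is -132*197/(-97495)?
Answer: 26004/97495 ≈ 0.26672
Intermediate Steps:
-132*197/(-97495) = -26004*(-1/97495) = 26004/97495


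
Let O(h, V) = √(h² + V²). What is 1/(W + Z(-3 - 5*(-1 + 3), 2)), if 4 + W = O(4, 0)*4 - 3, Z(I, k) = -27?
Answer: -1/18 ≈ -0.055556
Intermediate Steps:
O(h, V) = √(V² + h²)
W = 9 (W = -4 + (√(0² + 4²)*4 - 3) = -4 + (√(0 + 16)*4 - 3) = -4 + (√16*4 - 3) = -4 + (4*4 - 3) = -4 + (16 - 3) = -4 + 13 = 9)
1/(W + Z(-3 - 5*(-1 + 3), 2)) = 1/(9 - 27) = 1/(-18) = -1/18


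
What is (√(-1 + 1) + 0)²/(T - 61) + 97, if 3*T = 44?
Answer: 97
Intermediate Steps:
T = 44/3 (T = (⅓)*44 = 44/3 ≈ 14.667)
(√(-1 + 1) + 0)²/(T - 61) + 97 = (√(-1 + 1) + 0)²/(44/3 - 61) + 97 = (√0 + 0)²/(-139/3) + 97 = (0 + 0)²*(-3/139) + 97 = 0²*(-3/139) + 97 = 0*(-3/139) + 97 = 0 + 97 = 97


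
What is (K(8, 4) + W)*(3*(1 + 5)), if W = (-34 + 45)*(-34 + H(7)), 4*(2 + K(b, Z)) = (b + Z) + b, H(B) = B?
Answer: -5292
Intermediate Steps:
K(b, Z) = -2 + b/2 + Z/4 (K(b, Z) = -2 + ((b + Z) + b)/4 = -2 + ((Z + b) + b)/4 = -2 + (Z + 2*b)/4 = -2 + (b/2 + Z/4) = -2 + b/2 + Z/4)
W = -297 (W = (-34 + 45)*(-34 + 7) = 11*(-27) = -297)
(K(8, 4) + W)*(3*(1 + 5)) = ((-2 + (½)*8 + (¼)*4) - 297)*(3*(1 + 5)) = ((-2 + 4 + 1) - 297)*(3*6) = (3 - 297)*18 = -294*18 = -5292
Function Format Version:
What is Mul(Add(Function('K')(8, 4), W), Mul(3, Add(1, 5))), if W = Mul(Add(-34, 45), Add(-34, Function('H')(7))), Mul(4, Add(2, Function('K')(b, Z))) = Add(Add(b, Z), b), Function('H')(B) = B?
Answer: -5292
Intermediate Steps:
Function('K')(b, Z) = Add(-2, Mul(Rational(1, 2), b), Mul(Rational(1, 4), Z)) (Function('K')(b, Z) = Add(-2, Mul(Rational(1, 4), Add(Add(b, Z), b))) = Add(-2, Mul(Rational(1, 4), Add(Add(Z, b), b))) = Add(-2, Mul(Rational(1, 4), Add(Z, Mul(2, b)))) = Add(-2, Add(Mul(Rational(1, 2), b), Mul(Rational(1, 4), Z))) = Add(-2, Mul(Rational(1, 2), b), Mul(Rational(1, 4), Z)))
W = -297 (W = Mul(Add(-34, 45), Add(-34, 7)) = Mul(11, -27) = -297)
Mul(Add(Function('K')(8, 4), W), Mul(3, Add(1, 5))) = Mul(Add(Add(-2, Mul(Rational(1, 2), 8), Mul(Rational(1, 4), 4)), -297), Mul(3, Add(1, 5))) = Mul(Add(Add(-2, 4, 1), -297), Mul(3, 6)) = Mul(Add(3, -297), 18) = Mul(-294, 18) = -5292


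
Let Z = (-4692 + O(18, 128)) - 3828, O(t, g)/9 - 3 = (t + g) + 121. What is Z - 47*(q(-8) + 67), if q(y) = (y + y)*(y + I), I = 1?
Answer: -14503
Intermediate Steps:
q(y) = 2*y*(1 + y) (q(y) = (y + y)*(y + 1) = (2*y)*(1 + y) = 2*y*(1 + y))
O(t, g) = 1116 + 9*g + 9*t (O(t, g) = 27 + 9*((t + g) + 121) = 27 + 9*((g + t) + 121) = 27 + 9*(121 + g + t) = 27 + (1089 + 9*g + 9*t) = 1116 + 9*g + 9*t)
Z = -6090 (Z = (-4692 + (1116 + 9*128 + 9*18)) - 3828 = (-4692 + (1116 + 1152 + 162)) - 3828 = (-4692 + 2430) - 3828 = -2262 - 3828 = -6090)
Z - 47*(q(-8) + 67) = -6090 - 47*(2*(-8)*(1 - 8) + 67) = -6090 - 47*(2*(-8)*(-7) + 67) = -6090 - 47*(112 + 67) = -6090 - 47*179 = -6090 - 8413 = -14503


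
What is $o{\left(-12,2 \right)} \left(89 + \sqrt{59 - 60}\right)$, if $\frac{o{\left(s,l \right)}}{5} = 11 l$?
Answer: $9790 + 110 i \approx 9790.0 + 110.0 i$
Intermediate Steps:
$o{\left(s,l \right)} = 55 l$ ($o{\left(s,l \right)} = 5 \cdot 11 l = 55 l$)
$o{\left(-12,2 \right)} \left(89 + \sqrt{59 - 60}\right) = 55 \cdot 2 \left(89 + \sqrt{59 - 60}\right) = 110 \left(89 + \sqrt{-1}\right) = 110 \left(89 + i\right) = 9790 + 110 i$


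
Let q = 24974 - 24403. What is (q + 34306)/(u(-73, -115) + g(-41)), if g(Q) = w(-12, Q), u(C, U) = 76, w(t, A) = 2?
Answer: 34877/78 ≈ 447.14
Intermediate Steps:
q = 571
g(Q) = 2
(q + 34306)/(u(-73, -115) + g(-41)) = (571 + 34306)/(76 + 2) = 34877/78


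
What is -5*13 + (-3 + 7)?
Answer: -61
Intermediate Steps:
-5*13 + (-3 + 7) = -65 + 4 = -61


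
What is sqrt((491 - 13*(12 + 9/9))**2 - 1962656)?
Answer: 2*I*sqrt(464743) ≈ 1363.4*I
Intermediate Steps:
sqrt((491 - 13*(12 + 9/9))**2 - 1962656) = sqrt((491 - 13*(12 + 9*(1/9)))**2 - 1962656) = sqrt((491 - 13*(12 + 1))**2 - 1962656) = sqrt((491 - 13*13)**2 - 1962656) = sqrt((491 - 169)**2 - 1962656) = sqrt(322**2 - 1962656) = sqrt(103684 - 1962656) = sqrt(-1858972) = 2*I*sqrt(464743)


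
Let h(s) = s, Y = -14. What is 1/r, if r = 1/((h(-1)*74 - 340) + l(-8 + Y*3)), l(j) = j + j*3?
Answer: -614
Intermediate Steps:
l(j) = 4*j (l(j) = j + 3*j = 4*j)
r = -1/614 (r = 1/((-1*74 - 340) + 4*(-8 - 14*3)) = 1/((-74 - 340) + 4*(-8 - 42)) = 1/(-414 + 4*(-50)) = 1/(-414 - 200) = 1/(-614) = -1/614 ≈ -0.0016287)
1/r = 1/(-1/614) = -614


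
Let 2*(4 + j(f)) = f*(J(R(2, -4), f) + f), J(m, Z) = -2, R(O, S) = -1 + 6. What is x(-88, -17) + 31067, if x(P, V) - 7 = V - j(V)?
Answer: 61799/2 ≈ 30900.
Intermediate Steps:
R(O, S) = 5
j(f) = -4 + f*(-2 + f)/2 (j(f) = -4 + (f*(-2 + f))/2 = -4 + f*(-2 + f)/2)
x(P, V) = 11 + 2*V - V²/2 (x(P, V) = 7 + (V - (-4 + V²/2 - V)) = 7 + (V + (4 + V - V²/2)) = 7 + (4 + 2*V - V²/2) = 11 + 2*V - V²/2)
x(-88, -17) + 31067 = (11 + 2*(-17) - ½*(-17)²) + 31067 = (11 - 34 - ½*289) + 31067 = (11 - 34 - 289/2) + 31067 = -335/2 + 31067 = 61799/2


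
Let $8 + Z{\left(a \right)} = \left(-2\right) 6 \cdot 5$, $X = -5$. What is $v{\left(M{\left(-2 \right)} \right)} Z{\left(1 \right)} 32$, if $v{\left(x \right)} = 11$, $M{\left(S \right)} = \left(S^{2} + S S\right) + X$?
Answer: $-23936$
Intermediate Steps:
$M{\left(S \right)} = -5 + 2 S^{2}$ ($M{\left(S \right)} = \left(S^{2} + S S\right) - 5 = \left(S^{2} + S^{2}\right) - 5 = 2 S^{2} - 5 = -5 + 2 S^{2}$)
$Z{\left(a \right)} = -68$ ($Z{\left(a \right)} = -8 + \left(-2\right) 6 \cdot 5 = -8 - 60 = -68$)
$v{\left(M{\left(-2 \right)} \right)} Z{\left(1 \right)} 32 = 11 \left(-68\right) 32 = \left(-748\right) 32 = -23936$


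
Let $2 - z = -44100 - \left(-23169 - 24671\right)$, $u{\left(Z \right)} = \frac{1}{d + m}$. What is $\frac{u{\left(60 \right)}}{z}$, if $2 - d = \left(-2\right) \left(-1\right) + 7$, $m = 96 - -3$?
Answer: $- \frac{1}{343896} \approx -2.9079 \cdot 10^{-6}$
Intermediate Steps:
$m = 99$ ($m = 96 + 3 = 99$)
$d = -7$ ($d = 2 - \left(\left(-2\right) \left(-1\right) + 7\right) = 2 - \left(2 + 7\right) = 2 - 9 = -7$)
$u{\left(Z \right)} = \frac{1}{92}$ ($u{\left(Z \right)} = \frac{1}{-7 + 99} = \frac{1}{92}$)
$z = -3738$ ($z = 2 - \left(-44100 - \left(-23169 - 24671\right)\right) = 2 - \left(-44100 - -47840\right) = 2 - \left(-44100 + 47840\right) = 2 - 3740 = -3738$)
$\frac{u{\left(60 \right)}}{z} = \frac{1}{92 \left(-3738\right)} = \frac{1}{92} \left(- \frac{1}{3738}\right) = - \frac{1}{343896}$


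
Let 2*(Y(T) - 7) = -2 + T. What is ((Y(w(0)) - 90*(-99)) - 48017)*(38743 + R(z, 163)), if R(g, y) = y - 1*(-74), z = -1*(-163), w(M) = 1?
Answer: -1524137490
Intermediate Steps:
Y(T) = 6 + T/2 (Y(T) = 7 + (-2 + T)/2 = 7 + (-1 + T/2) = 6 + T/2)
z = 163
R(g, y) = 74 + y (R(g, y) = y + 74 = 74 + y)
((Y(w(0)) - 90*(-99)) - 48017)*(38743 + R(z, 163)) = (((6 + (½)*1) - 90*(-99)) - 48017)*(38743 + (74 + 163)) = (((6 + ½) + 8910) - 48017)*(38743 + 237) = ((13/2 + 8910) - 48017)*38980 = (17833/2 - 48017)*38980 = -78201/2*38980 = -1524137490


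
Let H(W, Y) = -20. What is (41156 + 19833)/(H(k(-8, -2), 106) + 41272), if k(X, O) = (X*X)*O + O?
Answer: 60989/41252 ≈ 1.4784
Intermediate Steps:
k(X, O) = O + O*X² (k(X, O) = X²*O + O = O*X² + O = O + O*X²)
(41156 + 19833)/(H(k(-8, -2), 106) + 41272) = (41156 + 19833)/(-20 + 41272) = 60989/41252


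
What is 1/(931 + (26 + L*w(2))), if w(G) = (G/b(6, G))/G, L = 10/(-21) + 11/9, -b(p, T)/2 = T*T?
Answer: 504/482281 ≈ 0.0010450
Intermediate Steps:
b(p, T) = -2*T**2 (b(p, T) = -2*T*T = -2*T**2)
L = 47/63 (L = 10*(-1/21) + 11*(1/9) = -10/21 + 11/9 = 47/63 ≈ 0.74603)
w(G) = -1/(2*G**2) (w(G) = (G/((-2*G**2)))/G = (G*(-1/(2*G**2)))/G = (-1/(2*G))/G = -1/(2*G**2))
1/(931 + (26 + L*w(2))) = 1/(931 + (26 + 47*(-1/2/2**2)/63)) = 1/(931 + (26 + 47*(-1/2*1/4)/63)) = 1/(931 + (26 + (47/63)*(-1/8))) = 1/(931 + (26 - 47/504)) = 1/(931 + 13057/504) = 1/(482281/504) = 504/482281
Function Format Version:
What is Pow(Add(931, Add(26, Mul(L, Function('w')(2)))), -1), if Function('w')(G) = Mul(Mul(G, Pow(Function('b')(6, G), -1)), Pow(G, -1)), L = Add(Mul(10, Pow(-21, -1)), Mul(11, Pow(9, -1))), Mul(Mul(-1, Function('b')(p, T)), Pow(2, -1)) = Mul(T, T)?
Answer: Rational(504, 482281) ≈ 0.0010450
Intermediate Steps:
Function('b')(p, T) = Mul(-2, Pow(T, 2)) (Function('b')(p, T) = Mul(-2, Mul(T, T)) = Mul(-2, Pow(T, 2)))
L = Rational(47, 63) (L = Add(Mul(10, Rational(-1, 21)), Mul(11, Rational(1, 9))) = Add(Rational(-10, 21), Rational(11, 9)) = Rational(47, 63) ≈ 0.74603)
Function('w')(G) = Mul(Rational(-1, 2), Pow(G, -2)) (Function('w')(G) = Mul(Mul(G, Pow(Mul(-2, Pow(G, 2)), -1)), Pow(G, -1)) = Mul(Mul(G, Mul(Rational(-1, 2), Pow(G, -2))), Pow(G, -1)) = Mul(Mul(Rational(-1, 2), Pow(G, -1)), Pow(G, -1)) = Mul(Rational(-1, 2), Pow(G, -2)))
Pow(Add(931, Add(26, Mul(L, Function('w')(2)))), -1) = Pow(Add(931, Add(26, Mul(Rational(47, 63), Mul(Rational(-1, 2), Pow(2, -2))))), -1) = Pow(Add(931, Add(26, Mul(Rational(47, 63), Mul(Rational(-1, 2), Rational(1, 4))))), -1) = Pow(Add(931, Add(26, Mul(Rational(47, 63), Rational(-1, 8)))), -1) = Pow(Add(931, Add(26, Rational(-47, 504))), -1) = Pow(Add(931, Rational(13057, 504)), -1) = Pow(Rational(482281, 504), -1) = Rational(504, 482281)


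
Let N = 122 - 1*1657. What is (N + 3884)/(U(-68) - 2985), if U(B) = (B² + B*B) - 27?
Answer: 2349/6236 ≈ 0.37668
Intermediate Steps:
N = -1535 (N = 122 - 1657 = -1535)
U(B) = -27 + 2*B² (U(B) = (B² + B²) - 27 = 2*B² - 27 = -27 + 2*B²)
(N + 3884)/(U(-68) - 2985) = (-1535 + 3884)/((-27 + 2*(-68)²) - 2985) = 2349/((-27 + 2*4624) - 2985) = 2349/((-27 + 9248) - 2985) = 2349/(9221 - 2985) = 2349/6236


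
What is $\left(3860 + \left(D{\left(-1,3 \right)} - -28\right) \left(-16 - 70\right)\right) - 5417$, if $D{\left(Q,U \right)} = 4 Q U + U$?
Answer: $-3191$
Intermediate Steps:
$D{\left(Q,U \right)} = U + 4 Q U$ ($D{\left(Q,U \right)} = 4 Q U + U = U + 4 Q U$)
$\left(3860 + \left(D{\left(-1,3 \right)} - -28\right) \left(-16 - 70\right)\right) - 5417 = \left(3860 + \left(3 \left(1 + 4 \left(-1\right)\right) - -28\right) \left(-16 - 70\right)\right) - 5417 = \left(3860 + \left(3 \left(1 - 4\right) + 28\right) \left(-86\right)\right) - 5417 = \left(3860 + \left(3 \left(-3\right) + 28\right) \left(-86\right)\right) - 5417 = \left(3860 + \left(-9 + 28\right) \left(-86\right)\right) - 5417 = \left(3860 + 19 \left(-86\right)\right) - 5417 = \left(3860 - 1634\right) - 5417 = 2226 - 5417 = -3191$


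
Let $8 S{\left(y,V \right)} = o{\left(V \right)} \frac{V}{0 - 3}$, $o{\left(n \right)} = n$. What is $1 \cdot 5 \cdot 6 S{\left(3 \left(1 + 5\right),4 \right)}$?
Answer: $-20$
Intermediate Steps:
$S{\left(y,V \right)} = - \frac{V^{2}}{24}$ ($S{\left(y,V \right)} = \frac{V \frac{V}{0 - 3}}{8} = \frac{V \frac{V}{-3}}{8} = \frac{V V \left(- \frac{1}{3}\right)}{8} = \frac{V \left(- \frac{V}{3}\right)}{8} = \frac{\left(- \frac{1}{3}\right) V^{2}}{8} = - \frac{V^{2}}{24}$)
$1 \cdot 5 \cdot 6 S{\left(3 \left(1 + 5\right),4 \right)} = 1 \cdot 5 \cdot 6 \left(- \frac{4^{2}}{24}\right) = 1 \cdot 30 \left(\left(- \frac{1}{24}\right) 16\right) = 30 \left(- \frac{2}{3}\right) = -20$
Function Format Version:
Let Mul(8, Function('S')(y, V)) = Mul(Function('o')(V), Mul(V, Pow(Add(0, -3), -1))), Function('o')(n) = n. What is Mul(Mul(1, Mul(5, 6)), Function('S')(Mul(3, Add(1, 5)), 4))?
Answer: -20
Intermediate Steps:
Function('S')(y, V) = Mul(Rational(-1, 24), Pow(V, 2)) (Function('S')(y, V) = Mul(Rational(1, 8), Mul(V, Mul(V, Pow(Add(0, -3), -1)))) = Mul(Rational(1, 8), Mul(V, Mul(V, Pow(-3, -1)))) = Mul(Rational(1, 8), Mul(V, Mul(V, Rational(-1, 3)))) = Mul(Rational(1, 8), Mul(V, Mul(Rational(-1, 3), V))) = Mul(Rational(1, 8), Mul(Rational(-1, 3), Pow(V, 2))) = Mul(Rational(-1, 24), Pow(V, 2)))
Mul(Mul(1, Mul(5, 6)), Function('S')(Mul(3, Add(1, 5)), 4)) = Mul(Mul(1, Mul(5, 6)), Mul(Rational(-1, 24), Pow(4, 2))) = Mul(Mul(1, 30), Mul(Rational(-1, 24), 16)) = Mul(30, Rational(-2, 3)) = -20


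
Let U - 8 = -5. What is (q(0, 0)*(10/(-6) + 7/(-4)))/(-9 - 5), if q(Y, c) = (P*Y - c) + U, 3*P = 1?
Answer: 41/56 ≈ 0.73214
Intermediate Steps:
P = 1/3 (P = (1/3)*1 = 1/3 ≈ 0.33333)
U = 3 (U = 8 - 5 = 3)
q(Y, c) = 3 - c + Y/3 (q(Y, c) = (Y/3 - c) + 3 = (-c + Y/3) + 3 = 3 - c + Y/3)
(q(0, 0)*(10/(-6) + 7/(-4)))/(-9 - 5) = ((3 - 1*0 + (1/3)*0)*(10/(-6) + 7/(-4)))/(-9 - 5) = ((3 + 0 + 0)*(10*(-1/6) + 7*(-1/4)))/(-14) = (3*(-5/3 - 7/4))*(-1/14) = (3*(-41/12))*(-1/14) = -41/4*(-1/14) = 41/56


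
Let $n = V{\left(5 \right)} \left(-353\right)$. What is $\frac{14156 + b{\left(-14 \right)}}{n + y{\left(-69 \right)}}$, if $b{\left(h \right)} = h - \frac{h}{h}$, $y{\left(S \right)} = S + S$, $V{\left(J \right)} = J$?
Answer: $- \frac{14141}{1903} \approx -7.4309$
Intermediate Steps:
$y{\left(S \right)} = 2 S$
$b{\left(h \right)} = -1 + h$ ($b{\left(h \right)} = h - 1 = -1 + h$)
$n = -1765$ ($n = 5 \left(-353\right) = -1765$)
$\frac{14156 + b{\left(-14 \right)}}{n + y{\left(-69 \right)}} = \frac{14156 - 15}{-1765 + 2 \left(-69\right)} = \frac{14156 - 15}{-1765 - 138} = \frac{14141}{-1903} = 14141 \left(- \frac{1}{1903}\right) = - \frac{14141}{1903}$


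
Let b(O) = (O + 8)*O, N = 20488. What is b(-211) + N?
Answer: 63321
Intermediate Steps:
b(O) = O*(8 + O) (b(O) = (8 + O)*O = O*(8 + O))
b(-211) + N = -211*(8 - 211) + 20488 = -211*(-203) + 20488 = 42833 + 20488 = 63321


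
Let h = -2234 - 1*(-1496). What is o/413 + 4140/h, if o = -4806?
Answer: -292036/16933 ≈ -17.247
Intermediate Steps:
h = -738 (h = -2234 + 1496 = -738)
o/413 + 4140/h = -4806/413 + 4140/(-738) = -4806*1/413 + 4140*(-1/738) = -4806/413 - 230/41 = -292036/16933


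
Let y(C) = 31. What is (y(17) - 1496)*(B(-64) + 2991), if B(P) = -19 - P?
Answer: -4447740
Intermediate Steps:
(y(17) - 1496)*(B(-64) + 2991) = (31 - 1496)*((-19 - 1*(-64)) + 2991) = -1465*((-19 + 64) + 2991) = -1465*(45 + 2991) = -1465*3036 = -4447740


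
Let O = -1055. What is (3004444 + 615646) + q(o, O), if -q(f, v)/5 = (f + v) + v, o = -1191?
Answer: 3636595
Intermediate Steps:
q(f, v) = -10*v - 5*f (q(f, v) = -5*((f + v) + v) = -5*(f + 2*v) = -10*v - 5*f)
(3004444 + 615646) + q(o, O) = (3004444 + 615646) + (-10*(-1055) - 5*(-1191)) = 3620090 + (10550 + 5955) = 3620090 + 16505 = 3636595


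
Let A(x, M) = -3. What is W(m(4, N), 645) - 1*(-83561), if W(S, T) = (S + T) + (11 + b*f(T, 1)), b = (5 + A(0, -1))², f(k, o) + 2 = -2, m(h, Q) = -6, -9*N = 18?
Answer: 84195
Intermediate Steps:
N = -2 (N = -⅑*18 = -2)
f(k, o) = -4 (f(k, o) = -2 - 2 = -4)
b = 4 (b = (5 - 3)² = 2² = 4)
W(S, T) = -5 + S + T (W(S, T) = (S + T) + (11 + 4*(-4)) = (S + T) + (11 - 16) = (S + T) - 5 = -5 + S + T)
W(m(4, N), 645) - 1*(-83561) = (-5 - 6 + 645) - 1*(-83561) = 634 + 83561 = 84195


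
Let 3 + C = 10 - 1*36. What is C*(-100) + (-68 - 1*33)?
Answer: 2799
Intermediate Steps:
C = -29 (C = -3 + (10 - 1*36) = -3 + (10 - 36) = -3 - 26 = -29)
C*(-100) + (-68 - 1*33) = -29*(-100) + (-68 - 1*33) = 2900 + (-68 - 33) = 2900 - 101 = 2799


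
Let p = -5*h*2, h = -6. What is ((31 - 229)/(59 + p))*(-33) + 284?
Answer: 40330/119 ≈ 338.91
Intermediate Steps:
p = 60 (p = -5*(-6)*2 = 30*2 = 60)
((31 - 229)/(59 + p))*(-33) + 284 = ((31 - 229)/(59 + 60))*(-33) + 284 = -198/119*(-33) + 284 = 6534/119 + 284 = 40330/119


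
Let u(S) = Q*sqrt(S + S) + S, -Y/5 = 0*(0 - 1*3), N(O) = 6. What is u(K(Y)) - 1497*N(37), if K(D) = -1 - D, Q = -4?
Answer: -8983 - 4*I*sqrt(2) ≈ -8983.0 - 5.6569*I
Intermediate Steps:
Y = 0 (Y = -0*(0 - 1*3) = -0*(0 - 3) = -0*(-3) = -5*0 = 0)
u(S) = S - 4*sqrt(2)*sqrt(S) (u(S) = -4*sqrt(S + S) + S = -4*sqrt(2)*sqrt(S) + S = S - 4*sqrt(2)*sqrt(S))
u(K(Y)) - 1497*N(37) = ((-1 - 1*0) - 4*sqrt(2)*sqrt(-1 - 1*0)) - 1497*6 = ((-1 + 0) - 4*sqrt(2)*sqrt(-1 + 0)) - 8982 = (-1 - 4*sqrt(2)*sqrt(-1)) - 8982 = (-1 - 4*sqrt(2)*I) - 8982 = (-1 - 4*I*sqrt(2)) - 8982 = -8983 - 4*I*sqrt(2)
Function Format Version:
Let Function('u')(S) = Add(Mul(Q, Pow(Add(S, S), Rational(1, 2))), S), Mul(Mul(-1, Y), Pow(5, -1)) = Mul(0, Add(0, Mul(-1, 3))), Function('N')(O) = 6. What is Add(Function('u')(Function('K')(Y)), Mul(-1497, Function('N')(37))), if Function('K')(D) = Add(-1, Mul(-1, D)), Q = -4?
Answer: Add(-8983, Mul(-4, I, Pow(2, Rational(1, 2)))) ≈ Add(-8983.0, Mul(-5.6569, I))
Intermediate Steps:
Y = 0 (Y = Mul(-5, Mul(0, Add(0, Mul(-1, 3)))) = Mul(-5, Mul(0, Add(0, -3))) = Mul(-5, Mul(0, -3)) = Mul(-5, 0) = 0)
Function('u')(S) = Add(S, Mul(-4, Pow(2, Rational(1, 2)), Pow(S, Rational(1, 2)))) (Function('u')(S) = Add(Mul(-4, Pow(Add(S, S), Rational(1, 2))), S) = Add(Mul(-4, Pow(Mul(2, S), Rational(1, 2))), S) = Add(Mul(-4, Mul(Pow(2, Rational(1, 2)), Pow(S, Rational(1, 2)))), S) = Add(Mul(-4, Pow(2, Rational(1, 2)), Pow(S, Rational(1, 2))), S) = Add(S, Mul(-4, Pow(2, Rational(1, 2)), Pow(S, Rational(1, 2)))))
Add(Function('u')(Function('K')(Y)), Mul(-1497, Function('N')(37))) = Add(Add(Add(-1, Mul(-1, 0)), Mul(-4, Pow(2, Rational(1, 2)), Pow(Add(-1, Mul(-1, 0)), Rational(1, 2)))), Mul(-1497, 6)) = Add(Add(Add(-1, 0), Mul(-4, Pow(2, Rational(1, 2)), Pow(Add(-1, 0), Rational(1, 2)))), -8982) = Add(Add(-1, Mul(-4, Pow(2, Rational(1, 2)), Pow(-1, Rational(1, 2)))), -8982) = Add(Add(-1, Mul(-4, Pow(2, Rational(1, 2)), I)), -8982) = Add(Add(-1, Mul(-4, I, Pow(2, Rational(1, 2)))), -8982) = Add(-8983, Mul(-4, I, Pow(2, Rational(1, 2))))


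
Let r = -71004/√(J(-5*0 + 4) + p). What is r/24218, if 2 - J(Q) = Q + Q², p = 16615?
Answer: -35502*√16597/200973073 ≈ -0.022758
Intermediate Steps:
J(Q) = 2 - Q - Q² (J(Q) = 2 - (Q + Q²) = 2 + (-Q - Q²) = 2 - Q - Q²)
r = -71004*√16597/16597 (r = -71004/√((2 - (-5*0 + 4) - (-5*0 + 4)²) + 16615) = -71004/√((2 - (0 + 4) - (0 + 4)²) + 16615) = -71004/√((2 - 1*4 - 1*4²) + 16615) = -71004/√((2 - 4 - 1*16) + 16615) = -71004/√((2 - 4 - 16) + 16615) = -71004/√(-18 + 16615) = -71004*√16597/16597 ≈ -551.15)
r/24218 = -71004*√16597/16597/24218 = -71004*√16597/16597*(1/24218) = -35502*√16597/200973073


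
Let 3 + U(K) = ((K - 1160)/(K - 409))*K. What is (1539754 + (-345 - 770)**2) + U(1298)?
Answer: 2474244788/889 ≈ 2.7832e+6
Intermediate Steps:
U(K) = -3 + K*(-1160 + K)/(-409 + K) (U(K) = -3 + ((K - 1160)/(K - 409))*K = -3 + ((-1160 + K)/(-409 + K))*K = -3 + K*(-1160 + K)/(-409 + K))
(1539754 + (-345 - 770)**2) + U(1298) = (1539754 + (-345 - 770)**2) + (1227 + 1298**2 - 1163*1298)/(-409 + 1298) = (1539754 + (-1115)**2) + (1227 + 1684804 - 1509574)/889 = (1539754 + 1243225) + (1/889)*176457 = 2782979 + 176457/889 = 2474244788/889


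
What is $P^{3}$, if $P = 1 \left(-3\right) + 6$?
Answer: $27$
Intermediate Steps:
$P = 3$ ($P = -3 + 6 = 3$)
$P^{3} = 3^{3} = 27$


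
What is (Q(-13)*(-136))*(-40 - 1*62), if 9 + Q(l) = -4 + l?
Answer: -360672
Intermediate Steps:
Q(l) = -13 + l (Q(l) = -9 + (-4 + l) = -13 + l)
(Q(-13)*(-136))*(-40 - 1*62) = ((-13 - 13)*(-136))*(-40 - 1*62) = (-26*(-136))*(-40 - 62) = 3536*(-102) = -360672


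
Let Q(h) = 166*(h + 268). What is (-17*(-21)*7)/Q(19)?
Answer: 357/6806 ≈ 0.052454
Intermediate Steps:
Q(h) = 44488 + 166*h (Q(h) = 166*(268 + h) = 44488 + 166*h)
(-17*(-21)*7)/Q(19) = (-17*(-21)*7)/(44488 + 166*19) = (357*7)/(44488 + 3154) = 2499/47642 = 2499*(1/47642) = 357/6806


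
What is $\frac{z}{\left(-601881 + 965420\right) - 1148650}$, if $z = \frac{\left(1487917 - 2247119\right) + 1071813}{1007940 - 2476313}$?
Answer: $\frac{312611}{1152835794403} \approx 2.7117 \cdot 10^{-7}$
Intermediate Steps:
$z = - \frac{312611}{1468373}$ ($z = \frac{\left(1487917 - 2247119\right) + 1071813}{-1468373} = \left(-759202 + 1071813\right) \left(- \frac{1}{1468373}\right) = 312611 \left(- \frac{1}{1468373}\right) = - \frac{312611}{1468373} \approx -0.2129$)
$\frac{z}{\left(-601881 + 965420\right) - 1148650} = - \frac{312611}{1468373 \left(\left(-601881 + 965420\right) - 1148650\right)} = - \frac{312611}{1468373 \left(363539 - 1148650\right)} = - \frac{312611}{1468373 \left(-785111\right)} = \left(- \frac{312611}{1468373}\right) \left(- \frac{1}{785111}\right) = \frac{312611}{1152835794403}$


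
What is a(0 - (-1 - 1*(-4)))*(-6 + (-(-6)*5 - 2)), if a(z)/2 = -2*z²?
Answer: -792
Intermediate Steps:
a(z) = -4*z² (a(z) = 2*(-2*z²) = -4*z²)
a(0 - (-1 - 1*(-4)))*(-6 + (-(-6)*5 - 2)) = (-4*(0 - (-1 - 1*(-4)))²)*(-6 + (-(-6)*5 - 2)) = (-4*(0 - (-1 + 4))²)*(-6 + (-6*(-5) - 2)) = (-4*(0 - 1*3)²)*(-6 + (30 - 2)) = (-4*(0 - 3)²)*(-6 + 28) = -4*(-3)²*22 = -4*9*22 = -36*22 = -792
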